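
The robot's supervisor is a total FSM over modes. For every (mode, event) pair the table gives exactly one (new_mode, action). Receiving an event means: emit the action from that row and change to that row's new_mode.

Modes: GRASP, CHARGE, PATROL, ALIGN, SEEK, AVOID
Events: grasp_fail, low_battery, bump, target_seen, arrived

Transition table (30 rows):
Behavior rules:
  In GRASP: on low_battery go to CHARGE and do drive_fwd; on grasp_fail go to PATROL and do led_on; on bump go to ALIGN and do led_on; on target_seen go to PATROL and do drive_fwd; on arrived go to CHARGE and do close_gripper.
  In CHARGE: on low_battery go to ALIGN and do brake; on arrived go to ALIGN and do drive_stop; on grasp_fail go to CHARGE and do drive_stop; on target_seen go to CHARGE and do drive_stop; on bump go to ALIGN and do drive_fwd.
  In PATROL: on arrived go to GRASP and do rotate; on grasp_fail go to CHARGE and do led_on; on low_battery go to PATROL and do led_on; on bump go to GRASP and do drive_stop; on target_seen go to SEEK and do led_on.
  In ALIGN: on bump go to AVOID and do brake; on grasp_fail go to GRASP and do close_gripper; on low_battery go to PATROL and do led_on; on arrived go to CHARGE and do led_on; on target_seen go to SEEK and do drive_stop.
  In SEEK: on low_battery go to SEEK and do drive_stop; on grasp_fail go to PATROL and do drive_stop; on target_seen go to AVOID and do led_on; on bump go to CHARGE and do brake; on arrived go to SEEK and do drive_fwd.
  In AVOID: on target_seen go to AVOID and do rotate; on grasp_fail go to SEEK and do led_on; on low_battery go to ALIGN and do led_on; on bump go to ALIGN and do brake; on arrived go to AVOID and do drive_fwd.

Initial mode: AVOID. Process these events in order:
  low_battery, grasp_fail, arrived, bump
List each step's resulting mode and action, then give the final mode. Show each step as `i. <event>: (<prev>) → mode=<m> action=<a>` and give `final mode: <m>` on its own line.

final mode: ALIGN

1. low_battery: (AVOID) → mode=ALIGN action=led_on
2. grasp_fail: (ALIGN) → mode=GRASP action=close_gripper
3. arrived: (GRASP) → mode=CHARGE action=close_gripper
4. bump: (CHARGE) → mode=ALIGN action=drive_fwd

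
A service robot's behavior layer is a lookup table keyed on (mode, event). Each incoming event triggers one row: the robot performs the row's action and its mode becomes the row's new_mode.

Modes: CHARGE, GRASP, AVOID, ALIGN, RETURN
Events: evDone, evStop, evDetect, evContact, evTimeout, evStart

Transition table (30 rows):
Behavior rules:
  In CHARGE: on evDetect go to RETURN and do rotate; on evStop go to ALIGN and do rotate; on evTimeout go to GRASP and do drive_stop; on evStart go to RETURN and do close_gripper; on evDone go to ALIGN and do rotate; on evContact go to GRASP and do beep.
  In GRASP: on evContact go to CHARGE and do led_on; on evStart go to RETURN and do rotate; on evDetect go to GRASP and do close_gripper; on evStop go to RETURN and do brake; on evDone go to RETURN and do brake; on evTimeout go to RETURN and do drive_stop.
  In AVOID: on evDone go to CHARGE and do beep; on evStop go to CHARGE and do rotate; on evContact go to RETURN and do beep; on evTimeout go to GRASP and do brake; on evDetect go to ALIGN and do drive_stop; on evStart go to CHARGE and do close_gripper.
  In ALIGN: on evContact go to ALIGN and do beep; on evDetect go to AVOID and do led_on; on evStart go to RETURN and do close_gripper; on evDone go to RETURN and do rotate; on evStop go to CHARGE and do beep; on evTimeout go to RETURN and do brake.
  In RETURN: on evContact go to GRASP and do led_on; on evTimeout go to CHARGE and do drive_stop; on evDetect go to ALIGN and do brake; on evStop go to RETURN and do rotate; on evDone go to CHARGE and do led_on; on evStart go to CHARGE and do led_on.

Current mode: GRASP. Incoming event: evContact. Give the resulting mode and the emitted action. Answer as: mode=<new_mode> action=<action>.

mode=CHARGE action=led_on

current mode = GRASP; filter table to that mode:
  (GRASP, evContact) → (CHARGE, led_on)  ← event matches
  (GRASP, evStart) → (RETURN, rotate)
  (GRASP, evDetect) → (GRASP, close_gripper)
  (GRASP, evStop) → (RETURN, brake)
  (GRASP, evDone) → (RETURN, brake)
  (GRASP, evTimeout) → (RETURN, drive_stop)
event = evContact selects (CHARGE, led_on)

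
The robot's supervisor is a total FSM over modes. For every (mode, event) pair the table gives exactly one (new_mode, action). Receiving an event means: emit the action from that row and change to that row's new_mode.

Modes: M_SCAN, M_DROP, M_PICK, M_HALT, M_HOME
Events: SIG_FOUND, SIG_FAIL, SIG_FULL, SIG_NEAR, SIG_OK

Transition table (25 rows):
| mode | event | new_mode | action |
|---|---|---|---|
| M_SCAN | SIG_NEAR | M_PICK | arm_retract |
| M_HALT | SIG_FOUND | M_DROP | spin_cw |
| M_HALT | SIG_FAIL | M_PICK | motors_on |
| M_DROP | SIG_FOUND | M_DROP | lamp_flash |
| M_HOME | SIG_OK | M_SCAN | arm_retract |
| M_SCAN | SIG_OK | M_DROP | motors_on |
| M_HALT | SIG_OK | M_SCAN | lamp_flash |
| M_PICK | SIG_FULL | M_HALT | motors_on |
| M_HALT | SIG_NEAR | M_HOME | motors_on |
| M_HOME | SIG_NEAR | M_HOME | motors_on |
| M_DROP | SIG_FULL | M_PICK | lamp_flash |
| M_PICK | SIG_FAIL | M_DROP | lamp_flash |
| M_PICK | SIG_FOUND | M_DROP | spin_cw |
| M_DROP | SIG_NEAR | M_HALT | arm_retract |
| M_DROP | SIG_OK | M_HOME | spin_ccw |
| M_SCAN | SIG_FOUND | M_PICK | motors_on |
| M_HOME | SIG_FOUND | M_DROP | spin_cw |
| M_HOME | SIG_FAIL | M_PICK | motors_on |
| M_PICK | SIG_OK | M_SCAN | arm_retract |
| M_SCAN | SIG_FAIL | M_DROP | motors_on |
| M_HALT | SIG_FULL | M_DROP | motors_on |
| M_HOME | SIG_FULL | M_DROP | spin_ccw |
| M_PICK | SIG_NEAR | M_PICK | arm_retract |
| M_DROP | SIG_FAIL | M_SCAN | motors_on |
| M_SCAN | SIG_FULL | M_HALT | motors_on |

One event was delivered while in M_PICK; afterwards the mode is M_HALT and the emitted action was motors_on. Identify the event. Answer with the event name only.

SIG_FULL

try SIG_FOUND: (M_PICK, SIG_FOUND) → (M_DROP, spin_cw)
try SIG_FAIL: (M_PICK, SIG_FAIL) → (M_DROP, lamp_flash)
try SIG_FULL: (M_PICK, SIG_FULL) → (M_HALT, motors_on)  ← matches
try SIG_NEAR: (M_PICK, SIG_NEAR) → (M_PICK, arm_retract)
try SIG_OK: (M_PICK, SIG_OK) → (M_SCAN, arm_retract)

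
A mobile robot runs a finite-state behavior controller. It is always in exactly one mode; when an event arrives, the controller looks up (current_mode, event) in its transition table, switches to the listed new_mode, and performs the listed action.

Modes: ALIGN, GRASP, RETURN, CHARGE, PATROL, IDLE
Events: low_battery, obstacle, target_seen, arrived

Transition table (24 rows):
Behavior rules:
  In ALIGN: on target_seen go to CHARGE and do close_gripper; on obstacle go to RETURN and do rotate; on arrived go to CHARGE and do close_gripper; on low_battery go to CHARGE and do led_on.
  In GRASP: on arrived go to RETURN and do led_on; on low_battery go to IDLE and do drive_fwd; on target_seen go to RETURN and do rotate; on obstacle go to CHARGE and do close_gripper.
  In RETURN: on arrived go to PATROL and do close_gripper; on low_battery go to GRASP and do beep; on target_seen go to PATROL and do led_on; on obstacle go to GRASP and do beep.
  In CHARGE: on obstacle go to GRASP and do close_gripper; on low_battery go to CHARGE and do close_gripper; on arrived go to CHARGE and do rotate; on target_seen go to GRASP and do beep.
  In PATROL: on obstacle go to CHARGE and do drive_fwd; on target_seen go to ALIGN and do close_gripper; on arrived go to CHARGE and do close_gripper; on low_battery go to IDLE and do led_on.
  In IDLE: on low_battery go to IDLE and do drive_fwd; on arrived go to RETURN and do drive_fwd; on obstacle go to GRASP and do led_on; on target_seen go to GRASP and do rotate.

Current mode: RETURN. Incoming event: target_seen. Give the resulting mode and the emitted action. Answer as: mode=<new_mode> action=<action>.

current mode = RETURN; filter table to that mode:
  (RETURN, arrived) → (PATROL, close_gripper)
  (RETURN, low_battery) → (GRASP, beep)
  (RETURN, target_seen) → (PATROL, led_on)  ← event matches
  (RETURN, obstacle) → (GRASP, beep)
event = target_seen selects (PATROL, led_on)

mode=PATROL action=led_on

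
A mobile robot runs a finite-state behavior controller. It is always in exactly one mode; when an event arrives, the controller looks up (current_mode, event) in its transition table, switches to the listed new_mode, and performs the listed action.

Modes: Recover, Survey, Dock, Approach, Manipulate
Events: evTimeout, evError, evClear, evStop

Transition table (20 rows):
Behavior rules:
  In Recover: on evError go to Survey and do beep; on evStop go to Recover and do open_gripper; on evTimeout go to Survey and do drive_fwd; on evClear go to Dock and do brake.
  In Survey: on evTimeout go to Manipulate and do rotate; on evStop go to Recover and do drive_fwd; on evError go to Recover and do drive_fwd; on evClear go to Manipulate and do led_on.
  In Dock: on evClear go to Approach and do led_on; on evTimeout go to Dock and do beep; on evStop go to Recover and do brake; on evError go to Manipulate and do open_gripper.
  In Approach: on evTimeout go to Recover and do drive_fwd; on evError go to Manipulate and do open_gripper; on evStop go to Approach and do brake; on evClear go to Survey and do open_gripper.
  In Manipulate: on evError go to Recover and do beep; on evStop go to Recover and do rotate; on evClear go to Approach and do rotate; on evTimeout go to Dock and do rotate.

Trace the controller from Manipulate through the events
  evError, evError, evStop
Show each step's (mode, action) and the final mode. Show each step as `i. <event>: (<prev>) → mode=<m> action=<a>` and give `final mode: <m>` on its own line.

1. evError: (Manipulate) → mode=Recover action=beep
2. evError: (Recover) → mode=Survey action=beep
3. evStop: (Survey) → mode=Recover action=drive_fwd

final mode: Recover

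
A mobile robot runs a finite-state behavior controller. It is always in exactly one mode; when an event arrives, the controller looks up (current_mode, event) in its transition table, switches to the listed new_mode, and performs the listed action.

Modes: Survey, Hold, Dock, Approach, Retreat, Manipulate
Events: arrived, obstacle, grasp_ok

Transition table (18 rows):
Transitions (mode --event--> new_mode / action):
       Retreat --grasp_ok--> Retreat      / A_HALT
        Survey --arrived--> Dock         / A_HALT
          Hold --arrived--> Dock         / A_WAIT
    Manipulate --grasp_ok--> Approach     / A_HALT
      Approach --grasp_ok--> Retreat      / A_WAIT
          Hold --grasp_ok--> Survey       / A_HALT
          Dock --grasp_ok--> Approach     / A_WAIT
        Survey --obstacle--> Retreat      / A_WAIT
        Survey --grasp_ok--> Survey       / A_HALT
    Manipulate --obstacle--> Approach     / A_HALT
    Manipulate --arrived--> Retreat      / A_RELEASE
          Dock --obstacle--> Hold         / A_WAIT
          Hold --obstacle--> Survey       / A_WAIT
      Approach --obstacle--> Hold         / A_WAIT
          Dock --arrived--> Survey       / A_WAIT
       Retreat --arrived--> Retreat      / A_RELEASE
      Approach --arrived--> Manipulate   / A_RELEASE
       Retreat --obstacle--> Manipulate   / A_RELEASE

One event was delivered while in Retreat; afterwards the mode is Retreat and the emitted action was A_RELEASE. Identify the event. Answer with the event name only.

try arrived: (Retreat, arrived) → (Retreat, A_RELEASE)  ← matches
try obstacle: (Retreat, obstacle) → (Manipulate, A_RELEASE)
try grasp_ok: (Retreat, grasp_ok) → (Retreat, A_HALT)

arrived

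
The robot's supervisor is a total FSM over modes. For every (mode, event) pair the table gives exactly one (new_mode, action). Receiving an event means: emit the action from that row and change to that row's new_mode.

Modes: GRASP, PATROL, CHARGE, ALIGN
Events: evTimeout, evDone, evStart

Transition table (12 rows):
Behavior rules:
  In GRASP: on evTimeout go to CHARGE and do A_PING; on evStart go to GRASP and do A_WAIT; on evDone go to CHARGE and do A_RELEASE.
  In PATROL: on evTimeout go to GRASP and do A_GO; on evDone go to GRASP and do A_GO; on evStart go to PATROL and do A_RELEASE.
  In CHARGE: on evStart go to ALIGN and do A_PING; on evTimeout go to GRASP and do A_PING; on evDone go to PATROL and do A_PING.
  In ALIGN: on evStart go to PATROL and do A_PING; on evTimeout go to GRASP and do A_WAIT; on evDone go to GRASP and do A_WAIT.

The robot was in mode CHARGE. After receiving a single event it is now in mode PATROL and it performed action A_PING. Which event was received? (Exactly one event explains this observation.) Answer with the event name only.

evDone

try evTimeout: (CHARGE, evTimeout) → (GRASP, A_PING)
try evDone: (CHARGE, evDone) → (PATROL, A_PING)  ← matches
try evStart: (CHARGE, evStart) → (ALIGN, A_PING)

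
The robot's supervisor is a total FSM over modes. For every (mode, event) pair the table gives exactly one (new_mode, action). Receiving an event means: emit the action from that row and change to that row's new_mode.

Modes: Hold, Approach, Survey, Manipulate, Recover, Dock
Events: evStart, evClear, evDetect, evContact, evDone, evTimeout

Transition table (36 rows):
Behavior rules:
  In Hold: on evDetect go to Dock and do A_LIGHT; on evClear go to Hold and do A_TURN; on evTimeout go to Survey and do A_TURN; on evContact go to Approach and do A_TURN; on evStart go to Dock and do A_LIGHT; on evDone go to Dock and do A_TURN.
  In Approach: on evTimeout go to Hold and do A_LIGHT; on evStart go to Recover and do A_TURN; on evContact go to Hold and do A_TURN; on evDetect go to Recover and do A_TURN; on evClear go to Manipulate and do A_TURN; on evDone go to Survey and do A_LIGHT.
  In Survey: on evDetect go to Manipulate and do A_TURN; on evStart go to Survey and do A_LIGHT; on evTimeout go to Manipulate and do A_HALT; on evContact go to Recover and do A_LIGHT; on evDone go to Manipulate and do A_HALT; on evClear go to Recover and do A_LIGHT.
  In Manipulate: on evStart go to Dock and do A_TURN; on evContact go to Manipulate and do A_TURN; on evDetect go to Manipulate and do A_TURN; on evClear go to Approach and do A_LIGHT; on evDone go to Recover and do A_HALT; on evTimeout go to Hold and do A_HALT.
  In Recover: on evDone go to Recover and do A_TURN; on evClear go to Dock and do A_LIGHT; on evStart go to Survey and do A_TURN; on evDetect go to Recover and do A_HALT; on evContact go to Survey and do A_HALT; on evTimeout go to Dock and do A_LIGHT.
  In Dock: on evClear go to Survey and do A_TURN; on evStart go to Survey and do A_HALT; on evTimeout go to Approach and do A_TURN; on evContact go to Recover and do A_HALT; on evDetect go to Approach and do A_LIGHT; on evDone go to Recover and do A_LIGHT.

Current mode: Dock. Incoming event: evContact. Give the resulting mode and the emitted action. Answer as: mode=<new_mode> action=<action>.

current mode = Dock; filter table to that mode:
  (Dock, evClear) → (Survey, A_TURN)
  (Dock, evStart) → (Survey, A_HALT)
  (Dock, evTimeout) → (Approach, A_TURN)
  (Dock, evContact) → (Recover, A_HALT)  ← event matches
  (Dock, evDetect) → (Approach, A_LIGHT)
  (Dock, evDone) → (Recover, A_LIGHT)
event = evContact selects (Recover, A_HALT)

mode=Recover action=A_HALT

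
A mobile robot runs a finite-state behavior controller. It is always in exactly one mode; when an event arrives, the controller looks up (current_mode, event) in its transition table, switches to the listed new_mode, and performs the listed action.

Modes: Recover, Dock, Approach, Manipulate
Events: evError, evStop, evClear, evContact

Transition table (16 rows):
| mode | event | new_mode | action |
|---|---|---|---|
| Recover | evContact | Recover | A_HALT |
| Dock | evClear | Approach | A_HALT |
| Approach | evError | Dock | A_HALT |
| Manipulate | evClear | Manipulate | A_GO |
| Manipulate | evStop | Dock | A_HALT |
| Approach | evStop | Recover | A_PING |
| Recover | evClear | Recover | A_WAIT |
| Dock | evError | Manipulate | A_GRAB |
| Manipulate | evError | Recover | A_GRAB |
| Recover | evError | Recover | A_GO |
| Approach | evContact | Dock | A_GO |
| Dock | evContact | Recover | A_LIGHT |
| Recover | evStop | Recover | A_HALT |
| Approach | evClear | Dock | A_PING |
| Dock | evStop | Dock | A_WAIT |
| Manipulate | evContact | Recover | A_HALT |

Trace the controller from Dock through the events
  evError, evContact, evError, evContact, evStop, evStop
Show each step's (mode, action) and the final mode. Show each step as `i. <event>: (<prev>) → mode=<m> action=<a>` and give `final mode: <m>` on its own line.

1. evError: (Dock) → mode=Manipulate action=A_GRAB
2. evContact: (Manipulate) → mode=Recover action=A_HALT
3. evError: (Recover) → mode=Recover action=A_GO
4. evContact: (Recover) → mode=Recover action=A_HALT
5. evStop: (Recover) → mode=Recover action=A_HALT
6. evStop: (Recover) → mode=Recover action=A_HALT

final mode: Recover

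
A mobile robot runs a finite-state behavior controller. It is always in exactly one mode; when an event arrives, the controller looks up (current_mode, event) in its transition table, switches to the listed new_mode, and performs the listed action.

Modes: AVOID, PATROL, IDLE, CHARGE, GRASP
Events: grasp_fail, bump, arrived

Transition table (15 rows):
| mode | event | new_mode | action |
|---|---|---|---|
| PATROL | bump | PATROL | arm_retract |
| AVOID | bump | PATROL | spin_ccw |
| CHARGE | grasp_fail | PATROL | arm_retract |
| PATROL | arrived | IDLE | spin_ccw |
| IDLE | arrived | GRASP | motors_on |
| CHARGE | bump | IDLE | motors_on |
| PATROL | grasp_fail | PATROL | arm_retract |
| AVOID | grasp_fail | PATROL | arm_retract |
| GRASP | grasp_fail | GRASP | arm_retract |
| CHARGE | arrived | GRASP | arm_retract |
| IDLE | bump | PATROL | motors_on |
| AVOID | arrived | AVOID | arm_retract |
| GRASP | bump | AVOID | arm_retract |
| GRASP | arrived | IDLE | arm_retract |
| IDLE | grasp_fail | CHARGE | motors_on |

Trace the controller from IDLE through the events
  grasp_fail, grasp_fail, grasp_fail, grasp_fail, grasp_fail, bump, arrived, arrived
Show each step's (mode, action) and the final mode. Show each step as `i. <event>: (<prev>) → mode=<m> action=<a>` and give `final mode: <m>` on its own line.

1. grasp_fail: (IDLE) → mode=CHARGE action=motors_on
2. grasp_fail: (CHARGE) → mode=PATROL action=arm_retract
3. grasp_fail: (PATROL) → mode=PATROL action=arm_retract
4. grasp_fail: (PATROL) → mode=PATROL action=arm_retract
5. grasp_fail: (PATROL) → mode=PATROL action=arm_retract
6. bump: (PATROL) → mode=PATROL action=arm_retract
7. arrived: (PATROL) → mode=IDLE action=spin_ccw
8. arrived: (IDLE) → mode=GRASP action=motors_on

final mode: GRASP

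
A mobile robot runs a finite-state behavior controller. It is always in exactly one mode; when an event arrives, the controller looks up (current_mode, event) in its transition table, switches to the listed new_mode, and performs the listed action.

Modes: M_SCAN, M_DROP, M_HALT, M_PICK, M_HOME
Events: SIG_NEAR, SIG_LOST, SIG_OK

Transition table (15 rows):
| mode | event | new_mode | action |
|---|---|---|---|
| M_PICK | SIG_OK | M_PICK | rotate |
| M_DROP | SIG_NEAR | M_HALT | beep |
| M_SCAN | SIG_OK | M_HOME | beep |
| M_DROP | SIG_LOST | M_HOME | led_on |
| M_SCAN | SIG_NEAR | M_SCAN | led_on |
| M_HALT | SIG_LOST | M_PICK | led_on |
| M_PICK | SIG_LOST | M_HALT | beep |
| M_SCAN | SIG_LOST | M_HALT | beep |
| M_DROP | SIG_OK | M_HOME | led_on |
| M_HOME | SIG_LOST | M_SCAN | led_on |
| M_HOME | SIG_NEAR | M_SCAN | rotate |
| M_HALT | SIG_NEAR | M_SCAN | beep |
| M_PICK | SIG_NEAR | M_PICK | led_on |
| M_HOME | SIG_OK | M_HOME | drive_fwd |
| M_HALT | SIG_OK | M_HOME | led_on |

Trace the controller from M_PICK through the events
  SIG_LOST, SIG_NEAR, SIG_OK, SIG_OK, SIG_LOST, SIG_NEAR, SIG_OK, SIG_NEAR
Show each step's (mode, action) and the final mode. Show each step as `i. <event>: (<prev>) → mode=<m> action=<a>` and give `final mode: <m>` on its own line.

1. SIG_LOST: (M_PICK) → mode=M_HALT action=beep
2. SIG_NEAR: (M_HALT) → mode=M_SCAN action=beep
3. SIG_OK: (M_SCAN) → mode=M_HOME action=beep
4. SIG_OK: (M_HOME) → mode=M_HOME action=drive_fwd
5. SIG_LOST: (M_HOME) → mode=M_SCAN action=led_on
6. SIG_NEAR: (M_SCAN) → mode=M_SCAN action=led_on
7. SIG_OK: (M_SCAN) → mode=M_HOME action=beep
8. SIG_NEAR: (M_HOME) → mode=M_SCAN action=rotate

final mode: M_SCAN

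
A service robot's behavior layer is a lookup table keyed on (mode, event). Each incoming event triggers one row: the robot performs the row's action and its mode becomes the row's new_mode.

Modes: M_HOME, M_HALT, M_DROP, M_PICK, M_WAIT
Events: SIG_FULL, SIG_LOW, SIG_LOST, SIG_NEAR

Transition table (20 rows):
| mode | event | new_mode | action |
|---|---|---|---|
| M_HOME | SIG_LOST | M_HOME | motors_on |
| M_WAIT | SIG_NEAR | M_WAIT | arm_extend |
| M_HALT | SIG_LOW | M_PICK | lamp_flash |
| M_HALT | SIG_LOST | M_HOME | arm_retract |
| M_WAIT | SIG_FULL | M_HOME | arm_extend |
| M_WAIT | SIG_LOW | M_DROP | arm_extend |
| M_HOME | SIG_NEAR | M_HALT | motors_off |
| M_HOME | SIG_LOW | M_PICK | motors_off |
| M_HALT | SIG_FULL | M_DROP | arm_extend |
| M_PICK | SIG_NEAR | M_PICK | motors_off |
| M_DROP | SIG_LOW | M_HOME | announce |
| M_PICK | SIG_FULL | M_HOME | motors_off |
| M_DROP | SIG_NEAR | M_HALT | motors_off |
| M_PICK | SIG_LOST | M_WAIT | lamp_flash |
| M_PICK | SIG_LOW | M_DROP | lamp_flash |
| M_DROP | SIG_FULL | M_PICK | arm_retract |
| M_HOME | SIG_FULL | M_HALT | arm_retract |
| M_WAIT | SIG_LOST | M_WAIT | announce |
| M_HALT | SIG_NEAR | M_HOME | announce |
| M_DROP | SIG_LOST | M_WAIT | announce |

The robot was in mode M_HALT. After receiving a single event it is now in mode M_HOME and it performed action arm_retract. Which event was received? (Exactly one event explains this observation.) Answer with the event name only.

try SIG_FULL: (M_HALT, SIG_FULL) → (M_DROP, arm_extend)
try SIG_LOW: (M_HALT, SIG_LOW) → (M_PICK, lamp_flash)
try SIG_LOST: (M_HALT, SIG_LOST) → (M_HOME, arm_retract)  ← matches
try SIG_NEAR: (M_HALT, SIG_NEAR) → (M_HOME, announce)

SIG_LOST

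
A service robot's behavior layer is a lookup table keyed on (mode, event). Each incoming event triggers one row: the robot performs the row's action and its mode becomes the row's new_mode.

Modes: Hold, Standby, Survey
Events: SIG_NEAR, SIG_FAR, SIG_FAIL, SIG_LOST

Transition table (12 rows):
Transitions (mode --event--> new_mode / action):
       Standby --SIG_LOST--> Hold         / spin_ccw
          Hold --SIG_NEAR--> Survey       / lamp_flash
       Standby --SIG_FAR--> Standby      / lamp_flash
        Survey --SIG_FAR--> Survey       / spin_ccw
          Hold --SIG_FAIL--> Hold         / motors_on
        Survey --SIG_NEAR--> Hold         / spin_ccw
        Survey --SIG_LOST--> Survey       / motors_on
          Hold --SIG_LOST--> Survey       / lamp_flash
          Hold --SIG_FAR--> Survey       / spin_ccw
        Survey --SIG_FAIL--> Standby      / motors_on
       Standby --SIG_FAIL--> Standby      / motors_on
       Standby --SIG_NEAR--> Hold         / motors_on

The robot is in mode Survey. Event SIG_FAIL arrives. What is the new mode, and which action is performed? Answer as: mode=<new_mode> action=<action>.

mode=Standby action=motors_on

current mode = Survey; filter table to that mode:
  (Survey, SIG_FAR) → (Survey, spin_ccw)
  (Survey, SIG_NEAR) → (Hold, spin_ccw)
  (Survey, SIG_LOST) → (Survey, motors_on)
  (Survey, SIG_FAIL) → (Standby, motors_on)  ← event matches
event = SIG_FAIL selects (Standby, motors_on)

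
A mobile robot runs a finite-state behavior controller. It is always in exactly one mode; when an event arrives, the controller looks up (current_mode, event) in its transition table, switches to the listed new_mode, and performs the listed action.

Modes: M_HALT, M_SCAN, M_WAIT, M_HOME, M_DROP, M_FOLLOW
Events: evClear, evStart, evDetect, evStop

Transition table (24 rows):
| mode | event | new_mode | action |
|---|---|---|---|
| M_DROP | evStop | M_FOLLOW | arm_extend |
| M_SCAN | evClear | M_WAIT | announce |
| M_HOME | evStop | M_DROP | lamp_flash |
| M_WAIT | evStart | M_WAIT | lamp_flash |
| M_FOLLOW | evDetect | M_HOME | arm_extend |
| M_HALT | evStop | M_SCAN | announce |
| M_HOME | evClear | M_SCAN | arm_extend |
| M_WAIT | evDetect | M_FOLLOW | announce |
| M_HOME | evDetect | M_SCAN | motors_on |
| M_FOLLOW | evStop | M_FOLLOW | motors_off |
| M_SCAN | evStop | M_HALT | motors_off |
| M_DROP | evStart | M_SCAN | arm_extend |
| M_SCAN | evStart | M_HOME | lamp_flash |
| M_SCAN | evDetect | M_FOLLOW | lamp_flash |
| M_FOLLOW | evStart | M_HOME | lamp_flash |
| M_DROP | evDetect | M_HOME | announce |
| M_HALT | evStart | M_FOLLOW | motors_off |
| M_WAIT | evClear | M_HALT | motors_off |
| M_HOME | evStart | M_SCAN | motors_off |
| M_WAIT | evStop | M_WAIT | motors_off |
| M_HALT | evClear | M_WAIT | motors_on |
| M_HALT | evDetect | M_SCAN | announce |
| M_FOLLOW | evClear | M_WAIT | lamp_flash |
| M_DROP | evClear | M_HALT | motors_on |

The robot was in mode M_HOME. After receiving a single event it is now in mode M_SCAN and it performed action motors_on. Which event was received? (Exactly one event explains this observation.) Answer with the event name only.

try evClear: (M_HOME, evClear) → (M_SCAN, arm_extend)
try evStart: (M_HOME, evStart) → (M_SCAN, motors_off)
try evDetect: (M_HOME, evDetect) → (M_SCAN, motors_on)  ← matches
try evStop: (M_HOME, evStop) → (M_DROP, lamp_flash)

evDetect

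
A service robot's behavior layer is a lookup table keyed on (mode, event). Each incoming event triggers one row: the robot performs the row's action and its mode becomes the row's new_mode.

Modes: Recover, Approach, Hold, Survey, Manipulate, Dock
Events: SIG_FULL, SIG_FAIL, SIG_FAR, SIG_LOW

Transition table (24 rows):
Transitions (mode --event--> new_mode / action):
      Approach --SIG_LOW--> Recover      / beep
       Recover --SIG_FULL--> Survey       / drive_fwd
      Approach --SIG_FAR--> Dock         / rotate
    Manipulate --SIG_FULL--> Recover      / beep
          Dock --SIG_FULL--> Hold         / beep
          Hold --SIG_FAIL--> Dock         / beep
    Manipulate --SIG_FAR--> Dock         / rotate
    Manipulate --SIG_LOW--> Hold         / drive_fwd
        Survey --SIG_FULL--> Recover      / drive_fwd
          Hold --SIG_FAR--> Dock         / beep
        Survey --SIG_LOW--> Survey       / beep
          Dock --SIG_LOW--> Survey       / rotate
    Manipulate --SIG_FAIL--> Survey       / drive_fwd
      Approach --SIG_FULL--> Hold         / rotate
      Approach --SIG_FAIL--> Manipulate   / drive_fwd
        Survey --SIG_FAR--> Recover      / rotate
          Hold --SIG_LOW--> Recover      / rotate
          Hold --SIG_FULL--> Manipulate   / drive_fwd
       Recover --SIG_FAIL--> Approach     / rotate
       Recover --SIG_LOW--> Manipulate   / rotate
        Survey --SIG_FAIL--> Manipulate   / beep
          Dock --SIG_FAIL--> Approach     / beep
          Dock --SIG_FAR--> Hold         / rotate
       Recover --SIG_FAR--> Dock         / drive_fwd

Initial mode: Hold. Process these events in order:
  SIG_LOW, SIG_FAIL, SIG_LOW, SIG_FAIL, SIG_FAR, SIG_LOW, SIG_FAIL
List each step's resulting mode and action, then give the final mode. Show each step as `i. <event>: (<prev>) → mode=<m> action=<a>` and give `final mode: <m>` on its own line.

1. SIG_LOW: (Hold) → mode=Recover action=rotate
2. SIG_FAIL: (Recover) → mode=Approach action=rotate
3. SIG_LOW: (Approach) → mode=Recover action=beep
4. SIG_FAIL: (Recover) → mode=Approach action=rotate
5. SIG_FAR: (Approach) → mode=Dock action=rotate
6. SIG_LOW: (Dock) → mode=Survey action=rotate
7. SIG_FAIL: (Survey) → mode=Manipulate action=beep

final mode: Manipulate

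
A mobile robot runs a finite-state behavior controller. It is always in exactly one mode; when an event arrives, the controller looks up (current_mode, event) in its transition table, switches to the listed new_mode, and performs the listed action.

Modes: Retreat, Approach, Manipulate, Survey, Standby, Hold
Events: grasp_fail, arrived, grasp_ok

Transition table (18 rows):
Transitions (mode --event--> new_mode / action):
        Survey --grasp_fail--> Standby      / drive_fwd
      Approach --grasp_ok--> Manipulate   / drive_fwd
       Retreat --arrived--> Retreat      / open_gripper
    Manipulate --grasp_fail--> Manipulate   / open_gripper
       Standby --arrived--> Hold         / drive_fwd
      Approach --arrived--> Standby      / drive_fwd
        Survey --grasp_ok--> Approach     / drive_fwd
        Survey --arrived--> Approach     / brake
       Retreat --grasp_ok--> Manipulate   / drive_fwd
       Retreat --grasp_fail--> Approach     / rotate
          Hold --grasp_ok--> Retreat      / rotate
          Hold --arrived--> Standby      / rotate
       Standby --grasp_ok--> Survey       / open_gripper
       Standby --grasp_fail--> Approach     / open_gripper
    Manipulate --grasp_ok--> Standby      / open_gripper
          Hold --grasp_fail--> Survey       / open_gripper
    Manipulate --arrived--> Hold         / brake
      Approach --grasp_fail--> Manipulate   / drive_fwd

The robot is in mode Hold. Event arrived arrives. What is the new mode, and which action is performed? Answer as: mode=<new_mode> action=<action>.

mode=Standby action=rotate

current mode = Hold; filter table to that mode:
  (Hold, grasp_ok) → (Retreat, rotate)
  (Hold, arrived) → (Standby, rotate)  ← event matches
  (Hold, grasp_fail) → (Survey, open_gripper)
event = arrived selects (Standby, rotate)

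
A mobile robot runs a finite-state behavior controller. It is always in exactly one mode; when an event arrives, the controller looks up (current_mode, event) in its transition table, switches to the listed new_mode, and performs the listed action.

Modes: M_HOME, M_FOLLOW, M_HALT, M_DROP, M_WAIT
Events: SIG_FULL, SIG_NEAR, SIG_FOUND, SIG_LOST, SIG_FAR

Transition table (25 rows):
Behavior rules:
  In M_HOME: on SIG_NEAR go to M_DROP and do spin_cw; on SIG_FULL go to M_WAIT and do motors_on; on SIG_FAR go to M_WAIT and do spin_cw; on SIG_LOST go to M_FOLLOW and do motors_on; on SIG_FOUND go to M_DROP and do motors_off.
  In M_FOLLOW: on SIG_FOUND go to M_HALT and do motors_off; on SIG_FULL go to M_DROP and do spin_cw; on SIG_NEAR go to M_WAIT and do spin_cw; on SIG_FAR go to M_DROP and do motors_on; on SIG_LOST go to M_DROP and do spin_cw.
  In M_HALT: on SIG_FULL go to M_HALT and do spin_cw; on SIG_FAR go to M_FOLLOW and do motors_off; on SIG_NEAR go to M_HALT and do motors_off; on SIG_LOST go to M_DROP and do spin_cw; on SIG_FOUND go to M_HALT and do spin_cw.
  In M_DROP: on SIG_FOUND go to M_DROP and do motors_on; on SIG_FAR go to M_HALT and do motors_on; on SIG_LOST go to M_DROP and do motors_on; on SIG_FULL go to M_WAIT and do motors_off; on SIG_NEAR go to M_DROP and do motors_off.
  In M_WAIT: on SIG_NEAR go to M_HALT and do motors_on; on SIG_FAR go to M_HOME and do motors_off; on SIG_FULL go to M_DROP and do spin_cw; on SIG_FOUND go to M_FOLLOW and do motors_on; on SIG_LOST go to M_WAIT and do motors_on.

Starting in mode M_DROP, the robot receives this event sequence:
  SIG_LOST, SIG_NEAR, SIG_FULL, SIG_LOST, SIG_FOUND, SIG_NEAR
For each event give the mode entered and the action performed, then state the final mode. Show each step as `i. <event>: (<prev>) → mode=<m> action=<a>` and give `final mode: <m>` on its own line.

final mode: M_WAIT

1. SIG_LOST: (M_DROP) → mode=M_DROP action=motors_on
2. SIG_NEAR: (M_DROP) → mode=M_DROP action=motors_off
3. SIG_FULL: (M_DROP) → mode=M_WAIT action=motors_off
4. SIG_LOST: (M_WAIT) → mode=M_WAIT action=motors_on
5. SIG_FOUND: (M_WAIT) → mode=M_FOLLOW action=motors_on
6. SIG_NEAR: (M_FOLLOW) → mode=M_WAIT action=spin_cw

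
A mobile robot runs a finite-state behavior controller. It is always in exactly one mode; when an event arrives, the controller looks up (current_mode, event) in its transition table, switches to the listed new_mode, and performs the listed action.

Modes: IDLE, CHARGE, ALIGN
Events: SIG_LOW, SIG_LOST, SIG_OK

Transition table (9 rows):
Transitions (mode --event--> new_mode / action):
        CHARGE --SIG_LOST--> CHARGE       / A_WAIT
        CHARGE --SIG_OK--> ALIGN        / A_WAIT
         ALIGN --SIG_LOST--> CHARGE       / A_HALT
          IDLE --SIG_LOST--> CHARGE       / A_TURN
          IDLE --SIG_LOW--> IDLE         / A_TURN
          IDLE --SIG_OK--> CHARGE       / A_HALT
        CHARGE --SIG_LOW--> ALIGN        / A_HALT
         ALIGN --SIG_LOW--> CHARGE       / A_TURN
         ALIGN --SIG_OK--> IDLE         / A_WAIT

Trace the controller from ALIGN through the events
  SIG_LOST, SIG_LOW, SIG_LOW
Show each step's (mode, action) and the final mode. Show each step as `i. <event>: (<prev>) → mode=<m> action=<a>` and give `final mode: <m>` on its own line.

1. SIG_LOST: (ALIGN) → mode=CHARGE action=A_HALT
2. SIG_LOW: (CHARGE) → mode=ALIGN action=A_HALT
3. SIG_LOW: (ALIGN) → mode=CHARGE action=A_TURN

final mode: CHARGE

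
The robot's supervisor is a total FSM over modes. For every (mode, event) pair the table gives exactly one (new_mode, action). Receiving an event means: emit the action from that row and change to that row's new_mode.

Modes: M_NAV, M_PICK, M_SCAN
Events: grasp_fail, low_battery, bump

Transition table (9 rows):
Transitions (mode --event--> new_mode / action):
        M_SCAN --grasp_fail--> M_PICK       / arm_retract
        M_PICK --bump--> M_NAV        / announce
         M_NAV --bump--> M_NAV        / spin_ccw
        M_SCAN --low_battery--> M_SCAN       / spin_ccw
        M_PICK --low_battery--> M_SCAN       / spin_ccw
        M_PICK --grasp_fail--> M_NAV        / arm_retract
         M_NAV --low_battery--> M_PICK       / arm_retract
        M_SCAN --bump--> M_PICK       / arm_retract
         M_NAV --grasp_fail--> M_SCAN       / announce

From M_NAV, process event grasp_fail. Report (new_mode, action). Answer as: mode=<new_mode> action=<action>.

mode=M_SCAN action=announce

current mode = M_NAV; filter table to that mode:
  (M_NAV, bump) → (M_NAV, spin_ccw)
  (M_NAV, low_battery) → (M_PICK, arm_retract)
  (M_NAV, grasp_fail) → (M_SCAN, announce)  ← event matches
event = grasp_fail selects (M_SCAN, announce)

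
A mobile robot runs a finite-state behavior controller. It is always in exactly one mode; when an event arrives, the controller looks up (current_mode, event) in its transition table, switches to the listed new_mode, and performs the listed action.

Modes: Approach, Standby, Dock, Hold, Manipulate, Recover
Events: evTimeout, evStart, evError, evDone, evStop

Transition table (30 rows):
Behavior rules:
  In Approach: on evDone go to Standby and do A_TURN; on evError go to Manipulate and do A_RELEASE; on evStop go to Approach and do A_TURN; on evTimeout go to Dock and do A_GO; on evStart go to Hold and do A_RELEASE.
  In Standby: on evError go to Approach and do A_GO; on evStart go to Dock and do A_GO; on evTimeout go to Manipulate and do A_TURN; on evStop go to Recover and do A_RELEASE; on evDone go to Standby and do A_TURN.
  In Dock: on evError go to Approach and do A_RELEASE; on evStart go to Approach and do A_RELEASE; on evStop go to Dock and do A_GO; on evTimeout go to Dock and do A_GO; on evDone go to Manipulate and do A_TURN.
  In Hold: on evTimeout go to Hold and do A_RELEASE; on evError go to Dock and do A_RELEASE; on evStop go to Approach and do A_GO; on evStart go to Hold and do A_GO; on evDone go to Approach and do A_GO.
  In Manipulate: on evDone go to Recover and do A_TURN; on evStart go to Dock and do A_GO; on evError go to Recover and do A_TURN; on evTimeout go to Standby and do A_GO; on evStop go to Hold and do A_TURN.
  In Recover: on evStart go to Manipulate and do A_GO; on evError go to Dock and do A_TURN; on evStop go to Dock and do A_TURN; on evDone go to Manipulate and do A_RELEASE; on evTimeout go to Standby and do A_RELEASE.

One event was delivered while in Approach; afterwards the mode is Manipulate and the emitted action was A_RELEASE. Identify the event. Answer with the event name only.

evError

try evTimeout: (Approach, evTimeout) → (Dock, A_GO)
try evStart: (Approach, evStart) → (Hold, A_RELEASE)
try evError: (Approach, evError) → (Manipulate, A_RELEASE)  ← matches
try evDone: (Approach, evDone) → (Standby, A_TURN)
try evStop: (Approach, evStop) → (Approach, A_TURN)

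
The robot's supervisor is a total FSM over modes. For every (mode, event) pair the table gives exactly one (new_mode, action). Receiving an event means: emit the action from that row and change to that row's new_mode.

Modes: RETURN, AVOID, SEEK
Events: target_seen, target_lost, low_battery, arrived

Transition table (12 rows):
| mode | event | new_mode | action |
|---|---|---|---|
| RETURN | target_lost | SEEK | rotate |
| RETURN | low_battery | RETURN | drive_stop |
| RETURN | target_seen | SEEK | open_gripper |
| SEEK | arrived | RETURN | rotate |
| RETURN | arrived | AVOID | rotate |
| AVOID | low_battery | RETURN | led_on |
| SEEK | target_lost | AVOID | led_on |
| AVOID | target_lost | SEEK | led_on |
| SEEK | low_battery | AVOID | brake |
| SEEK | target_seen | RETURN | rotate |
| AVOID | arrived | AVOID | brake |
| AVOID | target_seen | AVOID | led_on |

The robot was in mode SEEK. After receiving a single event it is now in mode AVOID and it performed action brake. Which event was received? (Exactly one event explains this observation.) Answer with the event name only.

low_battery

try target_seen: (SEEK, target_seen) → (RETURN, rotate)
try target_lost: (SEEK, target_lost) → (AVOID, led_on)
try low_battery: (SEEK, low_battery) → (AVOID, brake)  ← matches
try arrived: (SEEK, arrived) → (RETURN, rotate)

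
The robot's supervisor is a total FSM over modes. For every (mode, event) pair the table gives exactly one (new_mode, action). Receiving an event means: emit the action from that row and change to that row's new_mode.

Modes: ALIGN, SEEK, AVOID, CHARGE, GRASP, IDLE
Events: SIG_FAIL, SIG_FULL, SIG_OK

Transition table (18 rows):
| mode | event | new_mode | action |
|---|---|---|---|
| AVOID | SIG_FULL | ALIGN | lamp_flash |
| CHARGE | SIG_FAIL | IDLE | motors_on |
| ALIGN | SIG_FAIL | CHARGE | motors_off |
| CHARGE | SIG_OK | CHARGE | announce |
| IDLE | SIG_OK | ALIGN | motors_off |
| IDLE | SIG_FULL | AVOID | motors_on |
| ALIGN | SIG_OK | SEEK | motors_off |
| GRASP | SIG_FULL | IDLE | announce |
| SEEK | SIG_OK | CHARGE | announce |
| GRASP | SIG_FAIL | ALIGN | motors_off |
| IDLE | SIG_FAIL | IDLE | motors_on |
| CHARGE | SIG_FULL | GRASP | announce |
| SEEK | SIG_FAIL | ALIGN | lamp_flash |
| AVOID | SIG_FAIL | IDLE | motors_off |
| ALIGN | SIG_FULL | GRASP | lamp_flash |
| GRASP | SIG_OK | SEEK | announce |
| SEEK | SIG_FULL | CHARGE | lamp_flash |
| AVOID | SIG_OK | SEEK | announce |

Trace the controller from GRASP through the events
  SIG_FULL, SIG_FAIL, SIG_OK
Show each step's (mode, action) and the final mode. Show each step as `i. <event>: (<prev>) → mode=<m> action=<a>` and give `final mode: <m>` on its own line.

final mode: ALIGN

1. SIG_FULL: (GRASP) → mode=IDLE action=announce
2. SIG_FAIL: (IDLE) → mode=IDLE action=motors_on
3. SIG_OK: (IDLE) → mode=ALIGN action=motors_off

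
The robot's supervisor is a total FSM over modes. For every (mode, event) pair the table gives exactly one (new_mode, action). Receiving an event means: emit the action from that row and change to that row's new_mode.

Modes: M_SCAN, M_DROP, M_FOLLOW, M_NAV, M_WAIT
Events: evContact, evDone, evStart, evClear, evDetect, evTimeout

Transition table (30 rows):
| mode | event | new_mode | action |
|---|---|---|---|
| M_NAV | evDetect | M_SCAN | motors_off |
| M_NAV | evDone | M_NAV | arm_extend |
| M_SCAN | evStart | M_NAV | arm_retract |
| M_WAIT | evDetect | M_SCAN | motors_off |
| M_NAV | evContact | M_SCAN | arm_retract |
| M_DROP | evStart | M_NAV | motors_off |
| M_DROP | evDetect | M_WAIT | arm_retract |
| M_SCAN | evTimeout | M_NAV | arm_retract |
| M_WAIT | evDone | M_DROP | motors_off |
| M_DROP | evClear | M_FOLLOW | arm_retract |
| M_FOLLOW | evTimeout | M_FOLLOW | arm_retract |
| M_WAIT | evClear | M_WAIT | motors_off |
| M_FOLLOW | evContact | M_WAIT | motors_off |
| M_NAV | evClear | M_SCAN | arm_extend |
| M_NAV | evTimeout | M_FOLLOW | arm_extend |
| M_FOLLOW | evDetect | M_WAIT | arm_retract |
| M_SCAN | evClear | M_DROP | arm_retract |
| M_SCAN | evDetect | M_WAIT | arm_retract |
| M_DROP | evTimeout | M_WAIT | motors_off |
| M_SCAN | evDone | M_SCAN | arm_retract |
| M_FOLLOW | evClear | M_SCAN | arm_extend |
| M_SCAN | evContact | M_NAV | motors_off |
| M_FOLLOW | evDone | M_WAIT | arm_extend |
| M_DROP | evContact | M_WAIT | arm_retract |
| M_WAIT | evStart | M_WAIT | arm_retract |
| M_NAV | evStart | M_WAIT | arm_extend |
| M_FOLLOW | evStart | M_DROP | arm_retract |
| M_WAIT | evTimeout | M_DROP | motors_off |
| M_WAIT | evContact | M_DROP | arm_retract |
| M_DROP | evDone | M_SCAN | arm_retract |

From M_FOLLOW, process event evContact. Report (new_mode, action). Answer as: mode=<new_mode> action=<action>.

current mode = M_FOLLOW; filter table to that mode:
  (M_FOLLOW, evTimeout) → (M_FOLLOW, arm_retract)
  (M_FOLLOW, evContact) → (M_WAIT, motors_off)  ← event matches
  (M_FOLLOW, evDetect) → (M_WAIT, arm_retract)
  (M_FOLLOW, evClear) → (M_SCAN, arm_extend)
  (M_FOLLOW, evDone) → (M_WAIT, arm_extend)
  (M_FOLLOW, evStart) → (M_DROP, arm_retract)
event = evContact selects (M_WAIT, motors_off)

mode=M_WAIT action=motors_off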